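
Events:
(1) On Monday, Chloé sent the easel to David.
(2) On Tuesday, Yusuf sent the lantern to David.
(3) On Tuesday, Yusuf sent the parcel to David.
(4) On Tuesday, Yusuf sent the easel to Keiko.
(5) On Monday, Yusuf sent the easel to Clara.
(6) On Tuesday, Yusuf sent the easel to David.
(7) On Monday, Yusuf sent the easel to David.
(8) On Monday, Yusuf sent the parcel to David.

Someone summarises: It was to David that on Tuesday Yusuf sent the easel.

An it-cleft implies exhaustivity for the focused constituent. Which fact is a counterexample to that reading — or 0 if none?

4

The cleft puts "David" in focus and presupposes the open proposition with agent = Yusuf, thing = the easel, setting = on Tuesday.
The exhaustive reading says no other recipient fits that background.
But fact (4) also has agent = Yusuf, thing = the easel, setting = on Tuesday, with recipient = Keiko — so the exhaustive reading fails.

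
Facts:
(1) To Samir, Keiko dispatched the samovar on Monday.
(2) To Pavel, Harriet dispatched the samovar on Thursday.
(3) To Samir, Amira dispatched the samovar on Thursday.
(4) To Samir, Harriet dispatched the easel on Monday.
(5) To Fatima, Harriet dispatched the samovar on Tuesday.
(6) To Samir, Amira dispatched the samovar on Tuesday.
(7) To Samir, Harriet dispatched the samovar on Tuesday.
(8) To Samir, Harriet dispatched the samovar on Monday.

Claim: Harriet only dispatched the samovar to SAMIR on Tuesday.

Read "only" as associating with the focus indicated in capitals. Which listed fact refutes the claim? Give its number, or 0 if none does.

The capitals mark "Samir" as focus. So "only" rules out other recipients, with the rest (Harriet as agent and the samovar as thing and on Tuesday as setting) as background.
Fact (5) shares the background but differs in recipient (Fatima) — a counterexample.

5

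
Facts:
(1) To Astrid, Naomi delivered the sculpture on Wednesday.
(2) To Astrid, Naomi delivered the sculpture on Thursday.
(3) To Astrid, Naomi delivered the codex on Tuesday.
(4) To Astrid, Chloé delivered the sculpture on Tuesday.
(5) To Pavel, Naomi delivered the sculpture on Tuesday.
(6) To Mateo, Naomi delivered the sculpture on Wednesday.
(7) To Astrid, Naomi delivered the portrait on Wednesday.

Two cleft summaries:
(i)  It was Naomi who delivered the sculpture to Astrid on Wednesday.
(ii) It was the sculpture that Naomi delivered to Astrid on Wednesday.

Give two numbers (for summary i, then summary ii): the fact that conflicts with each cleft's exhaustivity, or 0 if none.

0, 7

Summary (i) focuses "Naomi" (the agent); background same thing, recipient, setting (the sculpture / Astrid / on Wednesday). No fact matches that background with a different agent, so 0.
Summary (ii) focuses "the sculpture" (the thing); background same agent, recipient, setting (Naomi / Astrid / on Wednesday). Fact (7) matches that background with thing = the portrait — refutes (ii).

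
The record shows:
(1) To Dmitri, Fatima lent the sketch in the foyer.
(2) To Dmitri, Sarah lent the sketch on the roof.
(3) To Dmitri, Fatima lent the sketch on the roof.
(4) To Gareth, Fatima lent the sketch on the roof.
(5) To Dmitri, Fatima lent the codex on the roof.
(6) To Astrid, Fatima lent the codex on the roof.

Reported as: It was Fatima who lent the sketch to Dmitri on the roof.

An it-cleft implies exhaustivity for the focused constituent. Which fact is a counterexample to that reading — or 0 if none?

The cleft puts "Fatima" in focus and presupposes the open proposition with thing = the sketch, recipient = Dmitri, setting = on the roof.
The exhaustive reading says no other agent fits that background.
But fact (2) also has thing = the sketch, recipient = Dmitri, setting = on the roof, with agent = Sarah — so the exhaustive reading fails.

2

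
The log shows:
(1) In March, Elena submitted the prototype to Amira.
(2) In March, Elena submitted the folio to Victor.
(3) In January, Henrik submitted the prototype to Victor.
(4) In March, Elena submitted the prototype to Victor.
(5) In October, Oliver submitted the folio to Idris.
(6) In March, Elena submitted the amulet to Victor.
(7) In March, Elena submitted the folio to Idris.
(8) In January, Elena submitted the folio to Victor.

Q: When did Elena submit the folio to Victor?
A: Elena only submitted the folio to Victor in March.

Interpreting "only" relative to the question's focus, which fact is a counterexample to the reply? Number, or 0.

8

Answering "When did ...?" puts focus on the setting — here, "in March".
"Only" then excludes alternative settings while the background — same agent, thing, recipient (Elena / the folio / Victor) — is held fixed.
Fact (8) keeps same agent, thing, recipient (Elena / the folio / Victor) but has setting = in January; that refutes the reply.
(Fact (7) would refute a reading with focus on the recipient — but that is not what the question asks.)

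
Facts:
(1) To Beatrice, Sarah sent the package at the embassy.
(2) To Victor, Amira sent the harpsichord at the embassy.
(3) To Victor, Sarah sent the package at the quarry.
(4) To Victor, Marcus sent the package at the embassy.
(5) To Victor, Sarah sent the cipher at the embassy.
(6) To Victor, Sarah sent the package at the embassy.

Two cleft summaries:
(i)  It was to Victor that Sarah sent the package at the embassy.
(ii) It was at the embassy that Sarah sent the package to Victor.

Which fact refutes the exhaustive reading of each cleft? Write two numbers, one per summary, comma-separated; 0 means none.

1, 3

(i): focus "Victor". Looking for agent = Sarah, thing = the package, setting = at the embassy with some other recipient — fact (1) has Beatrice there. Refuted.
(ii): focus "at the embassy". Looking for agent = Sarah, thing = the package, recipient = Victor with some other setting — fact (3) has at the quarry there. Refuted.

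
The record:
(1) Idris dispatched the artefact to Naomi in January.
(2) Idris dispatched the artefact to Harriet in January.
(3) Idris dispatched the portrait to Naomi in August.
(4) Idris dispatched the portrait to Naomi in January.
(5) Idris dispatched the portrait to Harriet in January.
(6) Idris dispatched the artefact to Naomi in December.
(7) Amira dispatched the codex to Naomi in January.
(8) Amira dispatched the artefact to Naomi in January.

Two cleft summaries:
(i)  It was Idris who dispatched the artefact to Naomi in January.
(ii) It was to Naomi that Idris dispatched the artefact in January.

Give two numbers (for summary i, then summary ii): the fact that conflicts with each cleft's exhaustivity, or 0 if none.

Summary (i) focuses "Idris" (the agent); background the artefact as thing and Naomi as recipient and in January as setting. Fact (8) matches that background with agent = Amira — refutes (i).
Summary (ii) focuses "Naomi" (the recipient); background Idris as agent and the artefact as thing and in January as setting. Fact (2) matches that background with recipient = Harriet — refutes (ii).

8, 2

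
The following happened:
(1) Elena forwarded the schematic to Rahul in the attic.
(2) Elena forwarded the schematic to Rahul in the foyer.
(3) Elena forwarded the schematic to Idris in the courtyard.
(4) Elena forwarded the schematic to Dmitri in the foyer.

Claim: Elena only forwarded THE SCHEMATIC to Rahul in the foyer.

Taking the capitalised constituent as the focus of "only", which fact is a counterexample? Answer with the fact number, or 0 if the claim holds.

0

Focus (in capitals) is "the schematic" — the thing. "Only" excludes alternative things while holding fixed agent = Elena, recipient = Rahul, setting = in the foyer.
No fact matches agent = Elena, recipient = Rahul, setting = in the foyer with a different thing — every other fact differs on at least one backgrounded slot. So no fact refutes it.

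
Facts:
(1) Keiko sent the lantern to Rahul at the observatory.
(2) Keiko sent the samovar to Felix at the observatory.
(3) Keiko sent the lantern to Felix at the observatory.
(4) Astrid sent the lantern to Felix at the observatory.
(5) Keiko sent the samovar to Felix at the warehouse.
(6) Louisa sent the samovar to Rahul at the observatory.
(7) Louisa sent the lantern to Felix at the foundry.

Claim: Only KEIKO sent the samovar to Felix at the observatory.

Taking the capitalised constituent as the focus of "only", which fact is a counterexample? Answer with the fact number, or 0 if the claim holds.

0

The capitals mark "Keiko" as focus. So "only" rules out other agents, with the rest (thing = the samovar, recipient = Felix, setting = at the observatory) as background.
Every other fact changes something in the background, not just the agent. Nothing refutes the claim.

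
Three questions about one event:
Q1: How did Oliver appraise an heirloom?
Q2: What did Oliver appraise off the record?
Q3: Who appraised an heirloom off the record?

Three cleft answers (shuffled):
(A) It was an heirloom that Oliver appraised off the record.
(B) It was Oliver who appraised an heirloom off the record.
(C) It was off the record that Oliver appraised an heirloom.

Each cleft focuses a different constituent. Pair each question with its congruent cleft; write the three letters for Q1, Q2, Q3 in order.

CAB

Q1 asks about the manner; cleft (C) focuses "off the record", which is the manner — so Q1 → C.
Q2 asks about the direct object; cleft (A) focuses "an heirloom", which is the direct object — so Q2 → A.
Q3 asks about the subject (agent); cleft (B) focuses "Oliver", which is the subject (agent) — so Q3 → B.
Mapping: Q1→C, Q2→A, Q3→B.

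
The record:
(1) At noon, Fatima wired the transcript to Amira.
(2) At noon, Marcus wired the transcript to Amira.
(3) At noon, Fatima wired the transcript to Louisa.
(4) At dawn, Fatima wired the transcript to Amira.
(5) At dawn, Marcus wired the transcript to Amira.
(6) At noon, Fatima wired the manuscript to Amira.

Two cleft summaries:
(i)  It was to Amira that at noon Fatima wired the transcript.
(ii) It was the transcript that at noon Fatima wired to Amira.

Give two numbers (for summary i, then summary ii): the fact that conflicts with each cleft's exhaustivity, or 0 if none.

Summary (i) focuses "Amira" (the recipient); background same agent, thing, setting (Fatima / the transcript / at noon). Fact (3) matches that background with recipient = Louisa — refutes (i).
Summary (ii) focuses "the transcript" (the thing); background same agent, recipient, setting (Fatima / Amira / at noon). Fact (6) matches that background with thing = the manuscript — refutes (ii).

3, 6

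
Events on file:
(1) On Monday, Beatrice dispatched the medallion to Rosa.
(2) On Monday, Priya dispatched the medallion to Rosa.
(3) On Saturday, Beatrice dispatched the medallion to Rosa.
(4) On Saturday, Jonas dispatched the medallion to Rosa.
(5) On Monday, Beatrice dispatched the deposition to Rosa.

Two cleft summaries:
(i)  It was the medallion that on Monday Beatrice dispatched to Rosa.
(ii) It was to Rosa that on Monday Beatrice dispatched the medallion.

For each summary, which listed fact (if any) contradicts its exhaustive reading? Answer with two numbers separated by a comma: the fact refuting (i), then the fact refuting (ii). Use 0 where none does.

5, 0

(i): focus "the medallion". Looking for Beatrice as agent and Rosa as recipient and on Monday as setting with some other thing — fact (5) has the deposition there. Refuted.
(ii): focus "Rosa". No fact shares Beatrice as agent and the medallion as thing and on Monday as setting with a different recipient. 0.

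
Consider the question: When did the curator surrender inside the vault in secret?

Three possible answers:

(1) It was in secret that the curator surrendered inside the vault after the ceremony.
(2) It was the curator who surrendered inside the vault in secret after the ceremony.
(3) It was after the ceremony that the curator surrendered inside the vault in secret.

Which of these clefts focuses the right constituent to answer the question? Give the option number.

The question word "when" targets the time.
Option (1) clefts "in secret" — the manner, not what was asked.
Option (2) clefts "the curator" — the subject (agent), not what was asked.
Option (3) clefts "after the ceremony" — that matches what the question asks about.
So the congruent reply is (3).

3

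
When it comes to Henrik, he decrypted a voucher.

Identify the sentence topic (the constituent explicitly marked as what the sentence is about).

Henrik

The construction explicitly marks "Henrik" as what the sentence is about — the topic.
The remainder of the clause is the comment (what is said about the topic).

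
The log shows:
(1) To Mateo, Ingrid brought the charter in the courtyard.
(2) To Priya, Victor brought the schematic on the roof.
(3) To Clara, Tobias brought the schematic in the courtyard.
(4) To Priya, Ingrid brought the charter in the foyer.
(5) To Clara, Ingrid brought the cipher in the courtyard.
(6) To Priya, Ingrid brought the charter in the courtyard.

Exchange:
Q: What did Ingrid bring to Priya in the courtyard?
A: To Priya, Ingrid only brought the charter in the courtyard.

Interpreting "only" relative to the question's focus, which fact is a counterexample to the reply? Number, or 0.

0

Answering "What did ...?" puts focus on the thing — here, "the charter".
"Only" then excludes alternative things while the background — agent = Ingrid, recipient = Priya, setting = in the courtyard — is held fixed.
No listed fact shares that background with another thing. Nothing contradicts the reply.
(Fact (1) would refute a reading with focus on the recipient — but that is not what the question asks.)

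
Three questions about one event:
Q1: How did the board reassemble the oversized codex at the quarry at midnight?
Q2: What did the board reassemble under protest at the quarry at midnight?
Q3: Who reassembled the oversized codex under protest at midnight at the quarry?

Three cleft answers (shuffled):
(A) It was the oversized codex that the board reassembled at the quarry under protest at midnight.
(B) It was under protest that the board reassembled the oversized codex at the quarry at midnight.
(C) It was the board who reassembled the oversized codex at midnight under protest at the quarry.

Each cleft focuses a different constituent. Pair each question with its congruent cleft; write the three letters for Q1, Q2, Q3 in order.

BAC

Q1 asks about the manner; cleft (B) focuses "under protest", which is the manner — so Q1 → B.
Q2 asks about the direct object; cleft (A) focuses "the oversized codex", which is the direct object — so Q2 → A.
Q3 asks about the subject (agent); cleft (C) focuses "the board", which is the subject (agent) — so Q3 → C.
Mapping: Q1→B, Q2→A, Q3→C.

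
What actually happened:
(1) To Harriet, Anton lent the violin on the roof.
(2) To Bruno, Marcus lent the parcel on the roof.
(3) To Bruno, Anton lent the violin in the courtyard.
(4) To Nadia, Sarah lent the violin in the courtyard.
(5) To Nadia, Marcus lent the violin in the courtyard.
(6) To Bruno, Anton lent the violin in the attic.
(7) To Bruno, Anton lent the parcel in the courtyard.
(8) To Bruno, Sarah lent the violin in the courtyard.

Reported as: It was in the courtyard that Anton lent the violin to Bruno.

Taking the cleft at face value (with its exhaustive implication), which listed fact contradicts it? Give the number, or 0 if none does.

6

Focus of the cleft: "in the courtyard" (the setting). Presupposed background: agent = Anton, thing = the violin, recipient = Bruno.
The exhaustive reading says no other setting fits that background.
But fact (6) also has agent = Anton, thing = the violin, recipient = Bruno, with setting = in the attic — so the exhaustive reading fails.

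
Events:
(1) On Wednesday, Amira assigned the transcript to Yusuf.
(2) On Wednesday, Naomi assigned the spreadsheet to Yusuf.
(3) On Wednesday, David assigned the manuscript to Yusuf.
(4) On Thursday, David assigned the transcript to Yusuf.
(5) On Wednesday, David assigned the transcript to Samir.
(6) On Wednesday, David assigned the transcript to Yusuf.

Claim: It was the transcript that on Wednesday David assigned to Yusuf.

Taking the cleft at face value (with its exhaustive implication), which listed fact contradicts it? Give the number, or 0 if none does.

3

Focus of the cleft: "the transcript" (the thing). Presupposed background: David as agent and Yusuf as recipient and on Wednesday as setting.
The exhaustive reading says no other thing fits that background.
Fact (3) shares the background but with thing = the manuscript; exhaustivity is violated.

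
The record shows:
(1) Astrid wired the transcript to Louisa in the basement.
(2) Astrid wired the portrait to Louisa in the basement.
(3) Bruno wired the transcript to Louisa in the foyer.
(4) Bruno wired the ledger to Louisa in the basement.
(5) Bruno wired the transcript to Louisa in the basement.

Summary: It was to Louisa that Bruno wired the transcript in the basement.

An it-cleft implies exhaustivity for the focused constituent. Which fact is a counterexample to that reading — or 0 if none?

Focus of the cleft: "Louisa" (the recipient). Presupposed background: same agent, thing, setting (Bruno / the transcript / in the basement).
Exhaustivity: Louisa is the only recipient satisfying that background.
Every other fact differs from the presupposition on some backgrounded slot, so none challenges the exhaustivity.

0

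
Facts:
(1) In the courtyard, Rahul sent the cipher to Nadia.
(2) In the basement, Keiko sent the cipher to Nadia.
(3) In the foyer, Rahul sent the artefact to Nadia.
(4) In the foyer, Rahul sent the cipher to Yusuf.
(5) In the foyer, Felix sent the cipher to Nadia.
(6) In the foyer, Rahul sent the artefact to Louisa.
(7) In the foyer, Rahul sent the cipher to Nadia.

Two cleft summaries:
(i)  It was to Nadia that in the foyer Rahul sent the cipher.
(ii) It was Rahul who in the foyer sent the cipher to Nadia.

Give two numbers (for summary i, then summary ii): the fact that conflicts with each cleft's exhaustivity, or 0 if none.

4, 5

Summary (i) focuses "Nadia" (the recipient); background Rahul as agent and the cipher as thing and in the foyer as setting. Fact (4) matches that background with recipient = Yusuf — refutes (i).
Summary (ii) focuses "Rahul" (the agent); background the cipher as thing and Nadia as recipient and in the foyer as setting. Fact (5) matches that background with agent = Felix — refutes (ii).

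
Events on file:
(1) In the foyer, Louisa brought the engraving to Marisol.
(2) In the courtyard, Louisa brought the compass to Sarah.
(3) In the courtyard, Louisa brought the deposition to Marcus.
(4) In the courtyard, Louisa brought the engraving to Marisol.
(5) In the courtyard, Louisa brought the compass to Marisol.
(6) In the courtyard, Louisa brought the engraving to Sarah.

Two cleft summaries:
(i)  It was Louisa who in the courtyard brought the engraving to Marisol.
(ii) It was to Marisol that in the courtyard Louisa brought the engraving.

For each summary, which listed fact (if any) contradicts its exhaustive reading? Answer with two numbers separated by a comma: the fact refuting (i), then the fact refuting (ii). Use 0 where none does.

Summary (i) focuses "Louisa" (the agent); background same thing, recipient, setting (the engraving / Marisol / in the courtyard). No fact matches that background with a different agent, so 0.
Summary (ii) focuses "Marisol" (the recipient); background same agent, thing, setting (Louisa / the engraving / in the courtyard). Fact (6) matches that background with recipient = Sarah — refutes (ii).

0, 6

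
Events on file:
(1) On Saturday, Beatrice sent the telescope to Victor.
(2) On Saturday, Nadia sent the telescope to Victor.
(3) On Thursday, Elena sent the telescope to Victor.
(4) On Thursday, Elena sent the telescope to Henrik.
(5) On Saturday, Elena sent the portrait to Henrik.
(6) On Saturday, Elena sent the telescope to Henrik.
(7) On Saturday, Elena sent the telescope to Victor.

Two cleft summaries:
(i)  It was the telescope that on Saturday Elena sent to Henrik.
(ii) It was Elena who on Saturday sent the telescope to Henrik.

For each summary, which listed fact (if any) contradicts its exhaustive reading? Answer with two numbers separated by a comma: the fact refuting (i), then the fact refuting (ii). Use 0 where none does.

Summary (i) focuses "the telescope" (the thing); background agent = Elena, recipient = Henrik, setting = on Saturday. Fact (5) matches that background with thing = the portrait — refutes (i).
Summary (ii) focuses "Elena" (the agent); background thing = the telescope, recipient = Henrik, setting = on Saturday. No fact matches that background with a different agent, so 0.

5, 0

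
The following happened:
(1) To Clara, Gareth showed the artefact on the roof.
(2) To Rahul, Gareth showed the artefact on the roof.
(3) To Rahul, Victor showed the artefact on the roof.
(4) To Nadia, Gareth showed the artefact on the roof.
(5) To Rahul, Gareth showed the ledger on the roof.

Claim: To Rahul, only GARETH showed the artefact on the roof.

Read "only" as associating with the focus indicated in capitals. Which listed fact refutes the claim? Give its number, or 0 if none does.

The capitals mark "Gareth" as focus. So "only" rules out other agents, with the rest (same thing, recipient, setting (the artefact / Rahul / on the roof)) as background.
Fact (3) shares the background but differs in agent (Victor) — a counterexample.

3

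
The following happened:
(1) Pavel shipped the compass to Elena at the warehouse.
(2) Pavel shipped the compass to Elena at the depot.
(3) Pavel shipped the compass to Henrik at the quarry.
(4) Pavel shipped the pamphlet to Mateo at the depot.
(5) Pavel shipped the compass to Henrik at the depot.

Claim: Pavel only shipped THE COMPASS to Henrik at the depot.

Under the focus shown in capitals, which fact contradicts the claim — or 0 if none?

The capitals mark "the compass" as focus. So "only" rules out other things, with the rest (agent = Pavel, recipient = Henrik, setting = at the depot) as background.
No fact matches agent = Pavel, recipient = Henrik, setting = at the depot with a different thing — every other fact differs on at least one backgrounded slot. So no fact refutes it.

0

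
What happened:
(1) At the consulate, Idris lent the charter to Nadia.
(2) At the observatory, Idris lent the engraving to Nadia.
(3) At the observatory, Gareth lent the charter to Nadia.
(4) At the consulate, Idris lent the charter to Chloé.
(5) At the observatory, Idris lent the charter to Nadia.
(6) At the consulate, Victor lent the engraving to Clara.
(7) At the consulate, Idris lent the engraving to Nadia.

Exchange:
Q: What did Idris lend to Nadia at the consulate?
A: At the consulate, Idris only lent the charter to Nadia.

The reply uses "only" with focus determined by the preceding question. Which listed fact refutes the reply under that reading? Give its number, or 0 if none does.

7

Answering "What did ...?" puts focus on the thing — here, "the charter".
So "only" ranges over things; the rest (agent = Idris, recipient = Nadia, setting = at the consulate) is presupposed.
Fact (7) keeps agent = Idris, recipient = Nadia, setting = at the consulate but has thing = the engraving; that refutes the reply.
(Fact (4) would refute a reading with focus on the recipient — but that is not what the question asks.)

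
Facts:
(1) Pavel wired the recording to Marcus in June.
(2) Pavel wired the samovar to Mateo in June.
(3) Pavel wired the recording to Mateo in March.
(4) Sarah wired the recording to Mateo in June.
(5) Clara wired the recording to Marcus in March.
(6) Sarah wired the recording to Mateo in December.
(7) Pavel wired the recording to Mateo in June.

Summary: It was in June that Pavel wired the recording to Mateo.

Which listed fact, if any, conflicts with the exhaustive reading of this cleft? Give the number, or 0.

3

Focus of the cleft: "in June" (the setting). Presupposed background: same agent, thing, recipient (Pavel / the recording / Mateo).
Exhaustivity: in June is the only setting satisfying that background.
But fact (3) also has same agent, thing, recipient (Pavel / the recording / Mateo), with setting = in March — so the exhaustive reading fails.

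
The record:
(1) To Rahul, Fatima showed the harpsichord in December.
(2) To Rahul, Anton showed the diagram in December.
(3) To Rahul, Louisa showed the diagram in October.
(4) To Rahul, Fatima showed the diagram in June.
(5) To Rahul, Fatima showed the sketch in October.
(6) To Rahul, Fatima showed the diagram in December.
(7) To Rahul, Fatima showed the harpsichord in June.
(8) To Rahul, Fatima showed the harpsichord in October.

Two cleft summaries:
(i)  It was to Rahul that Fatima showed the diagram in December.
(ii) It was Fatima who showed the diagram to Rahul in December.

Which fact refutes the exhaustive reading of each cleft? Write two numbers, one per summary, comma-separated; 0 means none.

Summary (i) focuses "Rahul" (the recipient); background same agent, thing, setting (Fatima / the diagram / in December). No fact matches that background with a different recipient, so 0.
Summary (ii) focuses "Fatima" (the agent); background same thing, recipient, setting (the diagram / Rahul / in December). Fact (2) matches that background with agent = Anton — refutes (ii).

0, 2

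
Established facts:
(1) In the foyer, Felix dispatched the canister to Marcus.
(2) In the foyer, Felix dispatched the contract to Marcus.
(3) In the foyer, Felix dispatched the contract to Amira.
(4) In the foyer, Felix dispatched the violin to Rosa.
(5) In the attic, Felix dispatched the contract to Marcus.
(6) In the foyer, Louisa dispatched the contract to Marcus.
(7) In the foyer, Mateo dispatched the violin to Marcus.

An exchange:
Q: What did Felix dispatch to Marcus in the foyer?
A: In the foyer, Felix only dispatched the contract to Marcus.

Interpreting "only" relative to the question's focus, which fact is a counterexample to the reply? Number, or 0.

1

The question "What did ...?" targets the thing, so in the reply the focus falls on "the contract".
So "only" ranges over things; the rest (agent = Felix, recipient = Marcus, setting = in the foyer) is presupposed.
Fact (1) shares the background with a different thing (the canister) — counterexample.
(Fact (5) would refute a reading with focus on the setting — but that is not what the question asks.)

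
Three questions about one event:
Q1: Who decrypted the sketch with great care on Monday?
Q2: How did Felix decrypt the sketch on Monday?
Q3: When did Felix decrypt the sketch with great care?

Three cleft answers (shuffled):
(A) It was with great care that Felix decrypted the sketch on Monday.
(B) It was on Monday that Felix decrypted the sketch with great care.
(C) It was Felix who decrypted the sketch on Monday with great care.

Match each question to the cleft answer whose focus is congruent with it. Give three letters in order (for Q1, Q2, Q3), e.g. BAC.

Q1 asks about the subject (agent); cleft (C) focuses "Felix", which is the subject (agent) — so Q1 → C.
Q2 asks about the manner; cleft (A) focuses "with great care", which is the manner — so Q2 → A.
Q3 asks about the time; cleft (B) focuses "on Monday", which is the time — so Q3 → B.
Mapping: Q1→C, Q2→A, Q3→B.

CAB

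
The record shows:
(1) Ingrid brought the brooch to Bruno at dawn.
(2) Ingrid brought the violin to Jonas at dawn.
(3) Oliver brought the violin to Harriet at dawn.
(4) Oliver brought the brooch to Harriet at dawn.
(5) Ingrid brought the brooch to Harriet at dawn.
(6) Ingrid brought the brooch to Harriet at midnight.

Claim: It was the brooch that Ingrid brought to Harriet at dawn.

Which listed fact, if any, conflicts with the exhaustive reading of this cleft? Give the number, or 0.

The cleft puts "the brooch" in focus and presupposes the open proposition with same agent, recipient, setting (Ingrid / Harriet / at dawn).
The exhaustive reading says no other thing fits that background.
Every other fact differs from the presupposition on some backgrounded slot, so none challenges the exhaustivity.

0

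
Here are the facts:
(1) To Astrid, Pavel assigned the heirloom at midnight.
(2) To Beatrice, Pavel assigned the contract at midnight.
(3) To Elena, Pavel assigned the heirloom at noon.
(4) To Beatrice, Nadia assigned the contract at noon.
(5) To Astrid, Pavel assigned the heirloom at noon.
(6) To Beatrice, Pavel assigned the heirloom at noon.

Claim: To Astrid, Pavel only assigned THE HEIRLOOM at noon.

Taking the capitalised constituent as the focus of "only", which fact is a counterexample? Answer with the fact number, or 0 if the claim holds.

0

Focus (in capitals) is "the heirloom" — the thing. "Only" excludes alternative things while holding fixed agent = Pavel, recipient = Astrid, setting = at noon.
Every other fact changes something in the background, not just the thing. Nothing refutes the claim.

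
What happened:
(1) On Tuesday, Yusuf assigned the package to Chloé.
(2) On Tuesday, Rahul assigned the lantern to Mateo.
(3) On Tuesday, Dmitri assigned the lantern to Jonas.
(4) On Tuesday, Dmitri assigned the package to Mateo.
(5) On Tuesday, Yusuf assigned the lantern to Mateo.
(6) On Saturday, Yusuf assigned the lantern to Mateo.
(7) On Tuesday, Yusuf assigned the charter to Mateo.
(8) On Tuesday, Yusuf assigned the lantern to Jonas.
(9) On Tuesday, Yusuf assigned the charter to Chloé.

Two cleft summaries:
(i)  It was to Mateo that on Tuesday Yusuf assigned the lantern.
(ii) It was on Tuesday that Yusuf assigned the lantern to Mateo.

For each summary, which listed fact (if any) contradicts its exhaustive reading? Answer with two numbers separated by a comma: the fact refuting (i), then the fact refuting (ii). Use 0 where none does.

8, 6

Summary (i) focuses "Mateo" (the recipient); background Yusuf as agent and the lantern as thing and on Tuesday as setting. Fact (8) matches that background with recipient = Jonas — refutes (i).
Summary (ii) focuses "on Tuesday" (the setting); background Yusuf as agent and the lantern as thing and Mateo as recipient. Fact (6) matches that background with setting = on Saturday — refutes (ii).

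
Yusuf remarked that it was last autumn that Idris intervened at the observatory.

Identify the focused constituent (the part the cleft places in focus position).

In an it-cleft "It was X that/who ...", the clefted constituent X is the focus; the that/who-clause expresses the presupposed open proposition.
Here the focus is "last autumn". The backgrounded (presupposed) material includes "Idris" and "at the observatory".

last autumn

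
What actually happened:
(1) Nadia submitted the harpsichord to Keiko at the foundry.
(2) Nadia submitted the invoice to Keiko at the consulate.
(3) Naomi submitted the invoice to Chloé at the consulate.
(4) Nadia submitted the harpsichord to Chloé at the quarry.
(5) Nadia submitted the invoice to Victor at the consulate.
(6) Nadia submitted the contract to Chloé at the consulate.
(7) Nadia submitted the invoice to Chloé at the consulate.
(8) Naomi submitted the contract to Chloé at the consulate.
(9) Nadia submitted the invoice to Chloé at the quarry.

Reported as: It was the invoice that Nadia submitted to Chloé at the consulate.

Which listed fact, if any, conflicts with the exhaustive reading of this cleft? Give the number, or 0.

6

The cleft puts "the invoice" in focus and presupposes the open proposition with Nadia as agent and Chloé as recipient and at the consulate as setting.
The exhaustive reading says no other thing fits that background.
But fact (6) also has Nadia as agent and Chloé as recipient and at the consulate as setting, with thing = the contract — so the exhaustive reading fails.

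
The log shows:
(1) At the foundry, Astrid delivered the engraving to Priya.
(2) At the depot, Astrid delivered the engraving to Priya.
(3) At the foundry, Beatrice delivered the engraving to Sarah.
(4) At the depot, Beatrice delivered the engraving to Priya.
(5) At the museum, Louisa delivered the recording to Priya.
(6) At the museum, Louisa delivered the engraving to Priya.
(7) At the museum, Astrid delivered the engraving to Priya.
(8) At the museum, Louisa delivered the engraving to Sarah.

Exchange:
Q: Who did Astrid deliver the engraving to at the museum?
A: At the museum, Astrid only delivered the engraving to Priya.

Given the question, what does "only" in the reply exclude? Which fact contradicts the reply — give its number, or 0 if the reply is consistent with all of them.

Answering "Who did ... to ...?" puts focus on the recipient — here, "Priya".
So "only" ranges over recipients; the rest (same agent, thing, setting (Astrid / the engraving / at the museum)) is presupposed.
No fact keeps same agent, thing, setting (Astrid / the engraving / at the museum) while changing the recipient; every other fact differs on something backgrounded. The reply stands.
(Fact (1) would refute a reading with focus on the setting — but that is not what the question asks.)

0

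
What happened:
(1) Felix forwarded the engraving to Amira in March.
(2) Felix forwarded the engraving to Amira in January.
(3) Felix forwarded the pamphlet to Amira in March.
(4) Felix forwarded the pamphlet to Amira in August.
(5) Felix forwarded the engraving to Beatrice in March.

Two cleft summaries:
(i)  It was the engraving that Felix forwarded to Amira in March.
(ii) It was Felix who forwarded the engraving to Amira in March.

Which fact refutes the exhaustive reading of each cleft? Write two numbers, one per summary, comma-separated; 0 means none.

3, 0

(i): focus "the engraving". Looking for agent = Felix, recipient = Amira, setting = in March with some other thing — fact (3) has the pamphlet there. Refuted.
(ii): focus "Felix". No fact shares thing = the engraving, recipient = Amira, setting = in March with a different agent. 0.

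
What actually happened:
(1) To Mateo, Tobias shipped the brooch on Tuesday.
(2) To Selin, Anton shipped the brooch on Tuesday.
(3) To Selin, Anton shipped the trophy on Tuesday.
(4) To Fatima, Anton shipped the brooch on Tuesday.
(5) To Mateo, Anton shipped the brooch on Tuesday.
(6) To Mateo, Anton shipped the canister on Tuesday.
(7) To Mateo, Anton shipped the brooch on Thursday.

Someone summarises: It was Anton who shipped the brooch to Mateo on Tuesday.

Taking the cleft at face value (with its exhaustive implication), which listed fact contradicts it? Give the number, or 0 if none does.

1

The cleft puts "Anton" in focus and presupposes the open proposition with the brooch as thing and Mateo as recipient and on Tuesday as setting.
The exhaustive reading says no other agent fits that background.
But fact (1) also has the brooch as thing and Mateo as recipient and on Tuesday as setting, with agent = Tobias — so the exhaustive reading fails.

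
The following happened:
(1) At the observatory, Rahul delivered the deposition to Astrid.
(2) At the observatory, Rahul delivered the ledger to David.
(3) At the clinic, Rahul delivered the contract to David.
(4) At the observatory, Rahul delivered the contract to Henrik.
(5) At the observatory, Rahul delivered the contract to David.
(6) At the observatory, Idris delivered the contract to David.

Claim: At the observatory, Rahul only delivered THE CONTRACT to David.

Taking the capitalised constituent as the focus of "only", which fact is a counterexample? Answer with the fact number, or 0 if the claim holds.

Focus (in capitals) is "the contract" — the thing. "Only" excludes alternative things while holding fixed Rahul as agent and David as recipient and at the observatory as setting.
Fact (2) shares the background but differs in thing (the ledger) — a counterexample.

2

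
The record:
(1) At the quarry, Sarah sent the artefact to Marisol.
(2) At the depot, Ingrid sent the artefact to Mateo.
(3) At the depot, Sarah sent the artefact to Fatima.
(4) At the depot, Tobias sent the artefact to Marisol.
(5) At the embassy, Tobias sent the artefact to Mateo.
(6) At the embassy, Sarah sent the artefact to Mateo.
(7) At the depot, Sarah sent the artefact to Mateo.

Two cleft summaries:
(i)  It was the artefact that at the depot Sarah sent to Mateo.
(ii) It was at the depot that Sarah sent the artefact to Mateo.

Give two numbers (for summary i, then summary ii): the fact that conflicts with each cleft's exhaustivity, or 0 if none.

0, 6

(i): focus "the artefact". No fact shares agent = Sarah, recipient = Mateo, setting = at the depot with a different thing. 0.
(ii): focus "at the depot". Looking for agent = Sarah, thing = the artefact, recipient = Mateo with some other setting — fact (6) has at the embassy there. Refuted.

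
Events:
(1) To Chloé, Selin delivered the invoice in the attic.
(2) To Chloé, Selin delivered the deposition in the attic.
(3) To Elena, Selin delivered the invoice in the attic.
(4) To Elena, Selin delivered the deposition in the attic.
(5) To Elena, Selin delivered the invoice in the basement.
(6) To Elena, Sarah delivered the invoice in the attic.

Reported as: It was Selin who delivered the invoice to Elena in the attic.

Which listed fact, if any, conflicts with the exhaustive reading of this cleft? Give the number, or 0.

Focus of the cleft: "Selin" (the agent). Presupposed background: same thing, recipient, setting (the invoice / Elena / in the attic).
Exhaustivity: Selin is the only agent satisfying that background.
But fact (6) also has same thing, recipient, setting (the invoice / Elena / in the attic), with agent = Sarah — so the exhaustive reading fails.

6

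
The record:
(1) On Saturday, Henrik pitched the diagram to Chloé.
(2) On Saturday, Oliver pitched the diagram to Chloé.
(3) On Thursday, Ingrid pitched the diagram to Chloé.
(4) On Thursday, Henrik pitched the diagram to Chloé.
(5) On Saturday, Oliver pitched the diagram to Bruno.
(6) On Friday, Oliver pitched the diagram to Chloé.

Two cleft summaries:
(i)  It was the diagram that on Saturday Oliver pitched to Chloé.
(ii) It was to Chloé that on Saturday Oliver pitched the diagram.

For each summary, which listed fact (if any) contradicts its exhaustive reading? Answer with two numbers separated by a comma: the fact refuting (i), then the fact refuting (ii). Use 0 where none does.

Summary (i) focuses "the diagram" (the thing); background same agent, recipient, setting (Oliver / Chloé / on Saturday). No fact matches that background with a different thing, so 0.
Summary (ii) focuses "Chloé" (the recipient); background same agent, thing, setting (Oliver / the diagram / on Saturday). Fact (5) matches that background with recipient = Bruno — refutes (ii).

0, 5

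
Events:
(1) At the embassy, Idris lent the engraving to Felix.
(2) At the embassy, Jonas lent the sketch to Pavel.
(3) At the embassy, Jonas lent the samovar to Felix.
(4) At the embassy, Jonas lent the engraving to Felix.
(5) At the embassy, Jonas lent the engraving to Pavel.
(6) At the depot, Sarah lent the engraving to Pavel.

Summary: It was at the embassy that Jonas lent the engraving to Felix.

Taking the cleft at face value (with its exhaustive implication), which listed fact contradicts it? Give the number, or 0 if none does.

0

Focus of the cleft: "at the embassy" (the setting). Presupposed background: agent = Jonas, thing = the engraving, recipient = Felix.
Exhaustivity: at the embassy is the only setting satisfying that background.
Every other fact differs from the presupposition on some backgrounded slot, so none challenges the exhaustivity.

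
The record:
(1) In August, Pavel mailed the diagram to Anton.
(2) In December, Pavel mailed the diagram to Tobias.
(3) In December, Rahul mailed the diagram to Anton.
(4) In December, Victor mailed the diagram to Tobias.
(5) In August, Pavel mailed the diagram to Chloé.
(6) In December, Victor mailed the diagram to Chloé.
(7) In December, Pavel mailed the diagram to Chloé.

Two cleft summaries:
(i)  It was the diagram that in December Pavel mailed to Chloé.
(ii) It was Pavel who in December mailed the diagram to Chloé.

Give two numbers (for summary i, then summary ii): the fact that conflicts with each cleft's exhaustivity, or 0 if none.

Summary (i) focuses "the diagram" (the thing); background same agent, recipient, setting (Pavel / Chloé / in December). No fact matches that background with a different thing, so 0.
Summary (ii) focuses "Pavel" (the agent); background same thing, recipient, setting (the diagram / Chloé / in December). Fact (6) matches that background with agent = Victor — refutes (ii).

0, 6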